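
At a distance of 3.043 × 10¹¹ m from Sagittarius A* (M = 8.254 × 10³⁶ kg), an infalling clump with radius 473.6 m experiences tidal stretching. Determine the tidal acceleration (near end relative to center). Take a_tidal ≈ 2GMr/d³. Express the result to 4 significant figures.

Δa = 2GMr/d³
   = 2 × (6.674 × 10⁻¹¹) × (8.254 × 10³⁶) × (473.6) / (3.043 × 10¹¹)³
   = 1.852 × 10⁻⁵ m/s²

1.852 × 10⁻⁵ m/s²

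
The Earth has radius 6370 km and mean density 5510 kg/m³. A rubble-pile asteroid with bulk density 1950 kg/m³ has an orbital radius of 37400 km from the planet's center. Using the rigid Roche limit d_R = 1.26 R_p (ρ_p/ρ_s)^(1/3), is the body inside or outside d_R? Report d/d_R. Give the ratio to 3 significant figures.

d_R = 1.26 × (6370 km) × (5510/1950)^(1/3) = 11350 km
d/d_R = (37400) / (11350) = 3.30
Since d/d_R > 1, the body is outside the Roche limit.

outside; d/d_R ≈ 3.30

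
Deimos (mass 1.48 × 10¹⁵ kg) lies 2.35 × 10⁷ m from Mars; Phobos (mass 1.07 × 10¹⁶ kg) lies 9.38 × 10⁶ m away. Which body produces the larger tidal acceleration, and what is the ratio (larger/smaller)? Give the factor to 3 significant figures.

Phobos, by a factor of ≈ 114

The tide-raising term goes as M/d³ (the gradient of a 1/d² field).
Deimos: (1.48 × 10¹⁵) / (2.35 × 10⁷)³ = 1.140 × 10⁻⁷
Phobos: (1.07 × 10¹⁶) / (9.38 × 10⁶)³ = 1.297 × 10⁻⁵
Ratio (larger/smaller) = 114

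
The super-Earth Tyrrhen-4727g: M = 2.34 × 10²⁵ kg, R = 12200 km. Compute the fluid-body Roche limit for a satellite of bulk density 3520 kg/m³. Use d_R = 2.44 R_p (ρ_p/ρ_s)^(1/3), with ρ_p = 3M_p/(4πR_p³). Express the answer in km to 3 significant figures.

28500 km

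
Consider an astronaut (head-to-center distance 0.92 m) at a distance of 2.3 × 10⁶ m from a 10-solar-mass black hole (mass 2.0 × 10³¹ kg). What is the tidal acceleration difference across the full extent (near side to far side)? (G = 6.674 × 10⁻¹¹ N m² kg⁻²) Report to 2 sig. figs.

Δg = 4GMr/d³
   = 4 × (6.674 × 10⁻¹¹) × (2.0 × 10³¹) × (0.92) / (2.3 × 10⁶)³
   = 4.0 × 10² m/s²

4.0 × 10² m/s²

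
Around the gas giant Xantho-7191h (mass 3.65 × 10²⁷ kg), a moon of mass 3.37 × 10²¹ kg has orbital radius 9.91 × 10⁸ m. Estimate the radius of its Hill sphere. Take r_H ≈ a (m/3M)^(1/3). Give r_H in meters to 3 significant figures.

6.69 × 10⁶ m

r_H ≈ a (m/3M)^(1/3)
    = (9.91 × 10⁸) × (3.37 × 10²¹ / (3 × 3.65 × 10²⁷))^(1/3)
    = 6.69 × 10⁶ m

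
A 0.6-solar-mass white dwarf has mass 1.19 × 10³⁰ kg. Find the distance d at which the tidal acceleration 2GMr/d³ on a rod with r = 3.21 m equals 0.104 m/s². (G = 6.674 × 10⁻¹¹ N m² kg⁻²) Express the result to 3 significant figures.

1.70 × 10⁷ m

2GMr/d³ = a_tidal  ⇒  d = (2GMr / a_tidal)^(1/3)
d = (2 × 6.674×10⁻¹¹ × (1.19 × 10³⁰) × (3.21) / (0.104))^(1/3)
  = 1.70 × 10⁷ m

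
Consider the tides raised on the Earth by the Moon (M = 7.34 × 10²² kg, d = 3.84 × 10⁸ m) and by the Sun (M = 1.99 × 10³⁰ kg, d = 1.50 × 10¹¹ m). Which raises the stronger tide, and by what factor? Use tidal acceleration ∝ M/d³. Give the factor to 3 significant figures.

The Moon, by a factor of ≈ 2.20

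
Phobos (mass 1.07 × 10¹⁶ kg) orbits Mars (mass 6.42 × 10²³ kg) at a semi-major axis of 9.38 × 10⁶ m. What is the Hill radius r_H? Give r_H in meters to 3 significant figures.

r_H ≈ a (m/3M)^(1/3)
    = (9.38 × 10⁶) × (1.07 × 10¹⁶ / (3 × 6.42 × 10²³))^(1/3)
    = 1.66 × 10⁴ m

1.66 × 10⁴ m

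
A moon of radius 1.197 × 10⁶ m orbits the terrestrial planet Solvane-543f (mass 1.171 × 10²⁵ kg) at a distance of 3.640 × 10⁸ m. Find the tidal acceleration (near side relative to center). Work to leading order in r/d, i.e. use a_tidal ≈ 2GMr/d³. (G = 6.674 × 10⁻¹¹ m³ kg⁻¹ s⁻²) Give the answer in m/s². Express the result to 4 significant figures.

3.879 × 10⁻⁵ m/s²

a_tidal = 2GMr/d³
        = 2 × (6.674 × 10⁻¹¹) × (1.171 × 10²⁵) × (1.197 × 10⁶) / (3.640 × 10⁸)³
        = 3.879 × 10⁻⁵ m/s²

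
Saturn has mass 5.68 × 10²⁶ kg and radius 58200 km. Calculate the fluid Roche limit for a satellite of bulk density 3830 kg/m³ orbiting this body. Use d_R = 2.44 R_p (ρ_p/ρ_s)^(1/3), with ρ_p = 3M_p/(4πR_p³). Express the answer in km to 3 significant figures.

ρ_p = 3M_p/(4πR_p³) = 3 × (5.68 × 10²⁶) / (4π × (5.82 × 10⁷ m)³) = 688 kg/m³
d_R = 2.44 × 58200 km × (688/3830)^(1/3)
    = 80100 km

80100 km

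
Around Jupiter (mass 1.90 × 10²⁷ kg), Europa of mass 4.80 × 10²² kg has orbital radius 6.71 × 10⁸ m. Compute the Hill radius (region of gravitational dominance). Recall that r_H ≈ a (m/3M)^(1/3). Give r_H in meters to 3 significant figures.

r_H ≈ a (m/3M)^(1/3)
    = (6.71 × 10⁸) × (4.80 × 10²² / (3 × 1.90 × 10²⁷))^(1/3)
    = 1.37 × 10⁷ m

1.37 × 10⁷ m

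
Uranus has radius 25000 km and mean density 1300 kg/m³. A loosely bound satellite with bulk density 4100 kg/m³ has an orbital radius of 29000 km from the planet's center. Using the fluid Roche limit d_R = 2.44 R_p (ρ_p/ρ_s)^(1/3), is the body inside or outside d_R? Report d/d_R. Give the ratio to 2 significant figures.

inside; d/d_R ≈ 0.70

d_R = 2.44 × (25000 km) × (1300/4100)^(1/3) = 41600 km
d/d_R = (29000) / (41600) = 0.70
Since d/d_R < 1, the body is inside the Roche limit.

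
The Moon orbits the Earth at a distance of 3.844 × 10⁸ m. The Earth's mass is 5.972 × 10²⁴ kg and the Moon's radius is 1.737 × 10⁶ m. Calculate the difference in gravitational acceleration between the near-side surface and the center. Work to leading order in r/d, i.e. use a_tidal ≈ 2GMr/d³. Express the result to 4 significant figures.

2.438 × 10⁻⁵ m/s²

Since r ≪ d, expand the inverse-square field across one radius to get the leading 2GMr/d³ term.
a_tidal = 2GMr/d³
        = 2 × (6.674 × 10⁻¹¹) × (5.972 × 10²⁴) × (1.737 × 10⁶) / (3.844 × 10⁸)³
        = 2.438 × 10⁻⁵ m/s²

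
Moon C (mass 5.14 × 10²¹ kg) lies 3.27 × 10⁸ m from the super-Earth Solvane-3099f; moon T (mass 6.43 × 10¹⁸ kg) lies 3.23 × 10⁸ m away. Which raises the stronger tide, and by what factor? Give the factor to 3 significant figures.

Moon C, by a factor of ≈ 770

The tide-raising term goes as M/d³ (the gradient of a 1/d² field).
Moon C: (5.14 × 10²¹) / (3.27 × 10⁸)³ = 1.470 × 10⁻⁴
Moon T: (6.43 × 10¹⁸) / (3.23 × 10⁸)³ = 1.908 × 10⁻⁷
Ratio (larger/smaller) = 770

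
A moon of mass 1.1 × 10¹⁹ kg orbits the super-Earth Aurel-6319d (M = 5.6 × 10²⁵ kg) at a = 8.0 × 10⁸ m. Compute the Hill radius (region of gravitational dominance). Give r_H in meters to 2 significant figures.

r_H ≈ a (m/3M)^(1/3)
    = (8.0 × 10⁸) × (1.1 × 10¹⁹ / (3 × 5.6 × 10²⁵))^(1/3)
    = 3.2 × 10⁶ m

3.2 × 10⁶ m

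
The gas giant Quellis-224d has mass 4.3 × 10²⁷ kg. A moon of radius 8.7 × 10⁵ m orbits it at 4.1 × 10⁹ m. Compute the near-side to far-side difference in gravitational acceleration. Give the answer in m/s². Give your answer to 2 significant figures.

a_tidal = 4GMr/d³
        = 4 × (6.674 × 10⁻¹¹) × (4.3 × 10²⁷) × (8.7 × 10⁵) / (4.1 × 10⁹)³
        = 1.4 × 10⁻⁵ m/s²

1.4 × 10⁻⁵ m/s²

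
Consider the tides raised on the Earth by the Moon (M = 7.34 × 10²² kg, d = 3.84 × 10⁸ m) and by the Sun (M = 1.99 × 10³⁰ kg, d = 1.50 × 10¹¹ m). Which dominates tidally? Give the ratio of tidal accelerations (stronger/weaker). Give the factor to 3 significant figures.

The tide-raising term goes as M/d³ (the gradient of a 1/d² field).
The Moon: (7.34 × 10²²) / (3.84 × 10⁸)³ = 1.296 × 10⁻³
The Sun: (1.99 × 10³⁰) / (1.50 × 10¹¹)³ = 5.896 × 10⁻⁴
Ratio (larger/smaller) = 2.20

The Moon, by a factor of ≈ 2.20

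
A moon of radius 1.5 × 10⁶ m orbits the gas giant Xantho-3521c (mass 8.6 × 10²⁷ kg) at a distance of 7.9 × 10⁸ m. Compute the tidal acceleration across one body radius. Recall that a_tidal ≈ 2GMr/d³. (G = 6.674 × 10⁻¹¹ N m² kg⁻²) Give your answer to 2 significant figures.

The tidal stretch is the gradient of GM/d² times the body's extent r, hence the 1/d³ dependence.
Δa = 2GMr/d³
   = 2 × (6.674 × 10⁻¹¹) × (8.6 × 10²⁷) × (1.5 × 10⁶) / (7.9 × 10⁸)³
   = 3.5 × 10⁻³ m/s²

3.5 × 10⁻³ m/s²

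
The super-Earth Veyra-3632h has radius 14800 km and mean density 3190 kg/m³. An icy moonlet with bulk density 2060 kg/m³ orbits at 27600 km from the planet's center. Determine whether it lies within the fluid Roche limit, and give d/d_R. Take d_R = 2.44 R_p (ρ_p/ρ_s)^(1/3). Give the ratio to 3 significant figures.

d_R = 2.44 × (14800 km) × (3190/2060)^(1/3) = 41780 km
d/d_R = (27600) / (41780) = 0.661
Since d/d_R < 1, the body is inside the Roche limit.

inside; d/d_R ≈ 0.661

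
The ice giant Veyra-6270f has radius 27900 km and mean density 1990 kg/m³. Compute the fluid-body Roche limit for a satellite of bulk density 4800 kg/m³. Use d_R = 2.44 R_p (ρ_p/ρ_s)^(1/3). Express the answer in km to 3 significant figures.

50800 km

d_R = 2.44 × 27900 km × (1990/4800)^(1/3)
    = 50800 km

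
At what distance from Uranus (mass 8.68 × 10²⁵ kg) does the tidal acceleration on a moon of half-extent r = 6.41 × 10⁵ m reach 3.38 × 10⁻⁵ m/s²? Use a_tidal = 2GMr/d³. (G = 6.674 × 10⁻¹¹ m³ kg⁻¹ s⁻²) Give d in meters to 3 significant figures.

2GMr/d³ = a_tidal  ⇒  d = (2GMr / a_tidal)^(1/3)
d = (2 × 6.674×10⁻¹¹ × (8.68 × 10²⁵) × (6.41 × 10⁵) / (3.38 × 10⁻⁵))^(1/3)
  = 6.03 × 10⁸ m

6.03 × 10⁸ m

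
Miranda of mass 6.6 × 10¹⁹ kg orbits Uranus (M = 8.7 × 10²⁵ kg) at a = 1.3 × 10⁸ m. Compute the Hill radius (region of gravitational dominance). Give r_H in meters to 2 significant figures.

8.2 × 10⁵ m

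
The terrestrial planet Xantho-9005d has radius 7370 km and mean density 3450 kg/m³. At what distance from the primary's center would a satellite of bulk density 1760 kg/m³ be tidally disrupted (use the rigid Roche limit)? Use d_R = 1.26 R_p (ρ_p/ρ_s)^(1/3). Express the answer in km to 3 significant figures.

d_R = 1.26 × 7370 km × (3450/1760)^(1/3)
    = 11600 km

11600 km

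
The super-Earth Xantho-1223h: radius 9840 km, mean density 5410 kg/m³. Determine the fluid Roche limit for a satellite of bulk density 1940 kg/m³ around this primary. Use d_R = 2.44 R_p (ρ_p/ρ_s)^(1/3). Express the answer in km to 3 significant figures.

33800 km

d_R = 2.44 × 9840 km × (5410/1940)^(1/3)
    = 33800 km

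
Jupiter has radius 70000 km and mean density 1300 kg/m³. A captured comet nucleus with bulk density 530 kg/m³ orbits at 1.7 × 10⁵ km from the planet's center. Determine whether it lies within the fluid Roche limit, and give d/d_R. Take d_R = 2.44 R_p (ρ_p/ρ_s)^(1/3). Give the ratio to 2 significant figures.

d_R = 2.44 × (70000 km) × (1300/530)^(1/3) = 2.303 × 10⁵ km
d/d_R = (1.7 × 10⁵) / (2.303 × 10⁵) = 0.74
Since d/d_R < 1, the body is inside the Roche limit.

inside; d/d_R ≈ 0.74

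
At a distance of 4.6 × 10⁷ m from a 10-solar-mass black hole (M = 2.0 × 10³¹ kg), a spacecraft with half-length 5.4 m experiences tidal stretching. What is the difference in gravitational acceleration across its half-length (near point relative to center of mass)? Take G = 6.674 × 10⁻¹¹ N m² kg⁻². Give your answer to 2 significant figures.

1.5 × 10⁻¹ m/s²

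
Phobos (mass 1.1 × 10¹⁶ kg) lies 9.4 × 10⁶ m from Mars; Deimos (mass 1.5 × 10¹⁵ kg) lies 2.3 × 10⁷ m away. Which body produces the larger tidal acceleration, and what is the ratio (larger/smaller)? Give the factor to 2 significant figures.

Phobos, by a factor of ≈ 110

Tidal stretch scales as M/d³; compute that for each body.
Phobos: (1.1 × 10¹⁶) / (9.4 × 10⁶)³ = 1.324 × 10⁻⁵
Deimos: (1.5 × 10¹⁵) / (2.3 × 10⁷)³ = 1.233 × 10⁻⁷
Ratio (larger/smaller) = 110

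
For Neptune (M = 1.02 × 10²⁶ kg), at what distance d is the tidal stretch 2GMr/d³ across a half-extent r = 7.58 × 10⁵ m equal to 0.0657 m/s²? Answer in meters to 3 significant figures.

2GMr/d³ = a_tidal  ⇒  d = (2GMr / a_tidal)^(1/3)
d = (2 × 6.674×10⁻¹¹ × (1.02 × 10²⁶) × (7.58 × 10⁵) / (0.0657))^(1/3)
  = 5.40 × 10⁷ m

5.40 × 10⁷ m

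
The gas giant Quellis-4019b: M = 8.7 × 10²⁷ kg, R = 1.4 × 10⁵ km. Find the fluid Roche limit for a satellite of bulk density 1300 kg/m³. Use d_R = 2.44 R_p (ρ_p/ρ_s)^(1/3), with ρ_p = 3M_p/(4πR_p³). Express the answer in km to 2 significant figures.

ρ_p = 3M_p/(4πR_p³) = 3 × (8.7 × 10²⁷) / (4π × (1.4 × 10⁸ m)³) = 760 kg/m³
d_R = 2.44 × 1.4 × 10⁵ km × (760/1300)^(1/3)
    = 2.9 × 10⁵ km

2.9 × 10⁵ km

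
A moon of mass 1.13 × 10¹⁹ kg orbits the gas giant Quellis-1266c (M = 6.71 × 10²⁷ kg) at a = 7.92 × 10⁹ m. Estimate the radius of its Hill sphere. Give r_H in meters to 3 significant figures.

6.53 × 10⁶ m

r_H ≈ a (m/3M)^(1/3)
    = (7.92 × 10⁹) × (1.13 × 10¹⁹ / (3 × 6.71 × 10²⁷))^(1/3)
    = 6.53 × 10⁶ m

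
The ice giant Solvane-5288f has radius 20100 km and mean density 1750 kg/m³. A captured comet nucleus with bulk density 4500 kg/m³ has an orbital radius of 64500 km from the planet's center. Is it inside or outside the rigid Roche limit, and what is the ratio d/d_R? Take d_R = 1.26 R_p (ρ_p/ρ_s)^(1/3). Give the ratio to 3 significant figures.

outside; d/d_R ≈ 3.49

d_R = 1.26 × (20100 km) × (1750/4500)^(1/3) = 18490 km
d/d_R = (64500) / (18490) = 3.49
Since d/d_R > 1, the body is outside the Roche limit.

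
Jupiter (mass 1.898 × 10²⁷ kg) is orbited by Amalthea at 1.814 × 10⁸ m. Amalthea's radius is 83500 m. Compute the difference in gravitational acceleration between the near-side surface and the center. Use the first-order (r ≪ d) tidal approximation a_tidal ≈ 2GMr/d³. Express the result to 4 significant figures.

3.544 × 10⁻³ m/s²

The tidal stretch is the gradient of GM/d² times the body's extent r, hence the 1/d³ dependence.
Δg = 2GMr/d³
   = 2 × (6.674 × 10⁻¹¹) × (1.898 × 10²⁷) × (83500) / (1.814 × 10⁸)³
   = 3.544 × 10⁻³ m/s²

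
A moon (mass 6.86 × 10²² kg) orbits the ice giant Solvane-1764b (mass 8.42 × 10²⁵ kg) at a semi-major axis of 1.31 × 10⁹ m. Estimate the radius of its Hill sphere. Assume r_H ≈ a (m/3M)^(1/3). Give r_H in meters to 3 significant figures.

r_H ≈ a (m/3M)^(1/3)
    = (1.31 × 10⁹) × (6.86 × 10²² / (3 × 8.42 × 10²⁵))^(1/3)
    = 8.48 × 10⁷ m

8.48 × 10⁷ m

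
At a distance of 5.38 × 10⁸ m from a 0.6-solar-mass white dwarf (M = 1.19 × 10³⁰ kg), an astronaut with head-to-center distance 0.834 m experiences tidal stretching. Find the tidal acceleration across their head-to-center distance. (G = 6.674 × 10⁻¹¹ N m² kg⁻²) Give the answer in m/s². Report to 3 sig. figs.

8.51 × 10⁻⁷ m/s²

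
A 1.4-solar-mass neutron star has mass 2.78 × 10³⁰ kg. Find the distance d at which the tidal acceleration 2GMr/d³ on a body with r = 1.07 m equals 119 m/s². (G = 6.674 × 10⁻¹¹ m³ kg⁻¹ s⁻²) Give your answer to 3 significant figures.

1.49 × 10⁶ m

2GMr/d³ = a_tidal  ⇒  d = (2GMr / a_tidal)^(1/3)
d = (2 × 6.674×10⁻¹¹ × (2.78 × 10³⁰) × (1.07) / (119))^(1/3)
  = 1.49 × 10⁶ m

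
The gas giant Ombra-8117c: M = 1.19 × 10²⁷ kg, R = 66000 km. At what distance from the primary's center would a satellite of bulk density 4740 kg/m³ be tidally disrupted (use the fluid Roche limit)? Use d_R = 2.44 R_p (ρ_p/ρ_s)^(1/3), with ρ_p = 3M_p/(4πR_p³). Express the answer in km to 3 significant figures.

95500 km

ρ_p = 3M_p/(4πR_p³) = 3 × (1.19 × 10²⁷) / (4π × (6.60 × 10⁷ m)³) = 988 kg/m³
d_R = 2.44 × 66000 km × (988/4740)^(1/3)
    = 95500 km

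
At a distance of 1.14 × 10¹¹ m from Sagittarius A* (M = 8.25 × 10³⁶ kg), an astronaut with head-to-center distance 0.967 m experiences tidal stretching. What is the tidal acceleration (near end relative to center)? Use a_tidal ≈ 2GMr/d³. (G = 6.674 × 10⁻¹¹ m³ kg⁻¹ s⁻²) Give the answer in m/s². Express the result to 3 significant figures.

The tidal stretch is the gradient of GM/d² times the body's extent r, hence the 1/d³ dependence.
Δa = 2GMr/d³
   = 2 × (6.674 × 10⁻¹¹) × (8.25 × 10³⁶) × (0.967) / (1.14 × 10¹¹)³
   = 7.19 × 10⁻⁷ m/s²

7.19 × 10⁻⁷ m/s²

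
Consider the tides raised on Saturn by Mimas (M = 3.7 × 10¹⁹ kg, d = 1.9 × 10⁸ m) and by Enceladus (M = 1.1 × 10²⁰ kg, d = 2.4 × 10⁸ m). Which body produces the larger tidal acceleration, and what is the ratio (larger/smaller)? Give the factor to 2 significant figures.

Enceladus, by a factor of ≈ 1.5

The tide-raising term goes as M/d³ (the gradient of a 1/d² field).
Mimas: (3.7 × 10¹⁹) / (1.9 × 10⁸)³ = 5.394 × 10⁻⁶
Enceladus: (1.1 × 10²⁰) / (2.4 × 10⁸)³ = 7.957 × 10⁻⁶
Ratio (larger/smaller) = 1.5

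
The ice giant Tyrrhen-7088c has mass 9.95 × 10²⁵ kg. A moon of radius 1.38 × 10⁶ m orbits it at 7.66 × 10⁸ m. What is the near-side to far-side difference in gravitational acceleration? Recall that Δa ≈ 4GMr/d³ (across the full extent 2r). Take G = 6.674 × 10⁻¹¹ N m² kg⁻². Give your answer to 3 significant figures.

8.16 × 10⁻⁵ m/s²

a_tidal = 4GMr/d³
        = 4 × (6.674 × 10⁻¹¹) × (9.95 × 10²⁵) × (1.38 × 10⁶) / (7.66 × 10⁸)³
        = 8.16 × 10⁻⁵ m/s²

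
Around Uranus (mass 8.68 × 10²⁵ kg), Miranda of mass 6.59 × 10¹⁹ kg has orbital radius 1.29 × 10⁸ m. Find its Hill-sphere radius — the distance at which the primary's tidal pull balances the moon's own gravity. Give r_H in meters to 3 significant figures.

r_H ≈ a (m/3M)^(1/3)
    = (1.29 × 10⁸) × (6.59 × 10¹⁹ / (3 × 8.68 × 10²⁵))^(1/3)
    = 8.16 × 10⁵ m

8.16 × 10⁵ m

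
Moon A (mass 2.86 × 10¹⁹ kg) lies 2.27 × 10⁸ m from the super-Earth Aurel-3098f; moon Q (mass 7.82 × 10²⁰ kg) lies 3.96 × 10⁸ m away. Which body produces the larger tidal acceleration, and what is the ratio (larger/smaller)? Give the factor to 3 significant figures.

The tide-raising term goes as M/d³ (the gradient of a 1/d² field).
Moon A: (2.86 × 10¹⁹) / (2.27 × 10⁸)³ = 2.445 × 10⁻⁶
Moon Q: (7.82 × 10²⁰) / (3.96 × 10⁸)³ = 1.259 × 10⁻⁵
Ratio (larger/smaller) = 5.15

Moon Q, by a factor of ≈ 5.15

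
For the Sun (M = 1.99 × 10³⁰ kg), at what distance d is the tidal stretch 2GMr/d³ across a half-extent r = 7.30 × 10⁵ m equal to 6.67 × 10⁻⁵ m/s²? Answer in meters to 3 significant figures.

2GMr/d³ = a_tidal  ⇒  d = (2GMr / a_tidal)^(1/3)
d = (2 × 6.674×10⁻¹¹ × (1.99 × 10³⁰) × (7.30 × 10⁵) / (6.67 × 10⁻⁵))^(1/3)
  = 1.43 × 10¹⁰ m

1.43 × 10¹⁰ m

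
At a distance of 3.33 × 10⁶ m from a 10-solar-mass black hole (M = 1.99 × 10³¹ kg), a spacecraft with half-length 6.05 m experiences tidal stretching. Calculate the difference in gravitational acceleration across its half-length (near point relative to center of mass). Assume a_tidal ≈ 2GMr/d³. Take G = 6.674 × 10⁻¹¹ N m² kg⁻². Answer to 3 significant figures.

4.35 × 10² m/s²

a_tidal = 2GMr/d³
        = 2 × (6.674 × 10⁻¹¹) × (1.99 × 10³¹) × (6.05) / (3.33 × 10⁶)³
        = 4.35 × 10² m/s²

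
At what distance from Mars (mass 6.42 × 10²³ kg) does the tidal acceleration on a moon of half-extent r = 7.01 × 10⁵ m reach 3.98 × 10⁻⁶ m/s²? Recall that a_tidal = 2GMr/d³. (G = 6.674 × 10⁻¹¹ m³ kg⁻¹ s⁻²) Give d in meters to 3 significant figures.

2GMr/d³ = a_tidal  ⇒  d = (2GMr / a_tidal)^(1/3)
d = (2 × 6.674×10⁻¹¹ × (6.42 × 10²³) × (7.01 × 10⁵) / (3.98 × 10⁻⁶))^(1/3)
  = 2.47 × 10⁸ m

2.47 × 10⁸ m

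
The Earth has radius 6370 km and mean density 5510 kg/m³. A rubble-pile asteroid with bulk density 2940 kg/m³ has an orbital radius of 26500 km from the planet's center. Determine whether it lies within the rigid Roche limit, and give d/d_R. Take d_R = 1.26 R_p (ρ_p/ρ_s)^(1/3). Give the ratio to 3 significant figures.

outside; d/d_R ≈ 2.68

d_R = 1.26 × (6370 km) × (5510/2940)^(1/3) = 9896 km
d/d_R = (26500) / (9896) = 2.68
Since d/d_R > 1, the body is outside the Roche limit.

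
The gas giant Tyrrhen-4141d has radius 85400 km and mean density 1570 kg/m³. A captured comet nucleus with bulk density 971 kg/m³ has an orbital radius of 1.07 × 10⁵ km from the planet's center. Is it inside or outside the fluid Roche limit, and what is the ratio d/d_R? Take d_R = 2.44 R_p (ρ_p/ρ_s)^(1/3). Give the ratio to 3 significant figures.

d_R = 2.44 × (85400 km) × (1570/971)^(1/3) = 2.446 × 10⁵ km
d/d_R = (1.07 × 10⁵) / (2.446 × 10⁵) = 0.437
Since d/d_R < 1, the body is inside the Roche limit.

inside; d/d_R ≈ 0.437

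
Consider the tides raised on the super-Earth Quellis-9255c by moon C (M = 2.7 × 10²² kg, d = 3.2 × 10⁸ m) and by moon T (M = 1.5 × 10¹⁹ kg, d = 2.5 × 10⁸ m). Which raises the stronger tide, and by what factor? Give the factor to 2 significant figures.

Compare M/d³ for the two perturbers:
Moon C: (2.7 × 10²²) / (3.2 × 10⁸)³ = 8.240 × 10⁻⁴
Moon T: (1.5 × 10¹⁹) / (2.5 × 10⁸)³ = 9.600 × 10⁻⁷
Ratio (larger/smaller) = 860

Moon C, by a factor of ≈ 860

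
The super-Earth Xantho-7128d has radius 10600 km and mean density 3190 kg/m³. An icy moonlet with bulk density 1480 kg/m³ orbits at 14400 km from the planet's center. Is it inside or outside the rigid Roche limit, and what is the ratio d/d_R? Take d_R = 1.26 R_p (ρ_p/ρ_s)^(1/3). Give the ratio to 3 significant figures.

d_R = 1.26 × (10600 km) × (3190/1480)^(1/3) = 17250 km
d/d_R = (14400) / (17250) = 0.835
Since d/d_R < 1, the body is inside the Roche limit.

inside; d/d_R ≈ 0.835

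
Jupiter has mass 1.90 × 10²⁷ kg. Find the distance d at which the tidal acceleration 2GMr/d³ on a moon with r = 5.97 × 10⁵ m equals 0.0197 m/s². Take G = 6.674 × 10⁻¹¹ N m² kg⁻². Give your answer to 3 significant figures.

1.97 × 10⁸ m

2GMr/d³ = a_tidal  ⇒  d = (2GMr / a_tidal)^(1/3)
d = (2 × 6.674×10⁻¹¹ × (1.90 × 10²⁷) × (5.97 × 10⁵) / (0.0197))^(1/3)
  = 1.97 × 10⁸ m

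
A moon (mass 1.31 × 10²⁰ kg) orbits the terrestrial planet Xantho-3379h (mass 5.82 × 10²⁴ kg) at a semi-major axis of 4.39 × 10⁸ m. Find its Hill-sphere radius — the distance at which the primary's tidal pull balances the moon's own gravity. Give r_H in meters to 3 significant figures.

r_H ≈ a (m/3M)^(1/3)
    = (4.39 × 10⁸) × (1.31 × 10²⁰ / (3 × 5.82 × 10²⁴))^(1/3)
    = 8.59 × 10⁶ m

8.59 × 10⁶ m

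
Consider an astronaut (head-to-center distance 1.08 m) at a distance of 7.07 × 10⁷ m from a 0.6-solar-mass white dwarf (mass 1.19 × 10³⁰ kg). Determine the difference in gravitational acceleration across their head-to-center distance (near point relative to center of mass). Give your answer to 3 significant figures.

a_tidal = 2GMr/d³
        = 2 × (6.674 × 10⁻¹¹) × (1.19 × 10³⁰) × (1.08) / (7.07 × 10⁷)³
        = 4.85 × 10⁻⁴ m/s²

4.85 × 10⁻⁴ m/s²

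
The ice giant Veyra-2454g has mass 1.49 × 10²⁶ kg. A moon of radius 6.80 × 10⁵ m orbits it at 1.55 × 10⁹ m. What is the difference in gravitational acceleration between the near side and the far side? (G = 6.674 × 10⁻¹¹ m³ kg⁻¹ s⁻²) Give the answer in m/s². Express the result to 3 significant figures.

7.26 × 10⁻⁶ m/s²

Δg = 4GMr/d³
   = 4 × (6.674 × 10⁻¹¹) × (1.49 × 10²⁶) × (6.80 × 10⁵) / (1.55 × 10⁹)³
   = 7.26 × 10⁻⁶ m/s²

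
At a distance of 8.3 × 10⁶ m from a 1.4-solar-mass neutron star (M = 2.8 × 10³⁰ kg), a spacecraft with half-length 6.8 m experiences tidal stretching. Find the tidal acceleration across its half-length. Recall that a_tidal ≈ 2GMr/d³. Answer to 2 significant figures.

a_tidal = 2GMr/d³
        = 2 × (6.674 × 10⁻¹¹) × (2.8 × 10³⁰) × (6.8) / (8.3 × 10⁶)³
        = 4.4 m/s²

4.4 m/s²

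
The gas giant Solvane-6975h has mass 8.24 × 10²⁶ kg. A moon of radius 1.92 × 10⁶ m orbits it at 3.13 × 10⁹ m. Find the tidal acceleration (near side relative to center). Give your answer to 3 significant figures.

6.89 × 10⁻⁶ m/s²

Δa = 2GMr/d³
   = 2 × (6.674 × 10⁻¹¹) × (8.24 × 10²⁶) × (1.92 × 10⁶) / (3.13 × 10⁹)³
   = 6.89 × 10⁻⁶ m/s²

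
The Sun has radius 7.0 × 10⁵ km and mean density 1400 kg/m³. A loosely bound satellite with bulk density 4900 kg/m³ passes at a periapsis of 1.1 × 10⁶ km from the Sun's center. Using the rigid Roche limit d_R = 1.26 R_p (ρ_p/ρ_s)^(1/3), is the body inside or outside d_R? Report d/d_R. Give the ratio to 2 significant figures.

outside; d/d_R ≈ 1.9

d_R = 1.26 × (7.0 × 10⁵ km) × (1400/4900)^(1/3) = 5.809 × 10⁵ km
d/d_R = (1.1 × 10⁶) / (5.809 × 10⁵) = 1.9
Since d/d_R > 1, the body is outside the Roche limit.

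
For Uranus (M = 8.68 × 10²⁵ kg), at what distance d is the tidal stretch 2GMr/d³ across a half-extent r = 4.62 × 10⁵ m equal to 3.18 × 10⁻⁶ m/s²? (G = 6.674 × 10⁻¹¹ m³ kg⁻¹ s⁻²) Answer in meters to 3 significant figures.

1.19 × 10⁹ m

2GMr/d³ = a_tidal  ⇒  d = (2GMr / a_tidal)^(1/3)
d = (2 × 6.674×10⁻¹¹ × (8.68 × 10²⁵) × (4.62 × 10⁵) / (3.18 × 10⁻⁶))^(1/3)
  = 1.19 × 10⁹ m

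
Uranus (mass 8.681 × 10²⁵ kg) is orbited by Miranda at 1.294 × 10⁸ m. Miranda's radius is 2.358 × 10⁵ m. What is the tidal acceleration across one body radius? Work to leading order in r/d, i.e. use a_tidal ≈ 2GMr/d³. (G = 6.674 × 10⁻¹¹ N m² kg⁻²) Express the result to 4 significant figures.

a_tidal = 2GMr/d³
        = 2 × (6.674 × 10⁻¹¹) × (8.681 × 10²⁵) × (2.358 × 10⁵) / (1.294 × 10⁸)³
        = 1.261 × 10⁻³ m/s²

1.261 × 10⁻³ m/s²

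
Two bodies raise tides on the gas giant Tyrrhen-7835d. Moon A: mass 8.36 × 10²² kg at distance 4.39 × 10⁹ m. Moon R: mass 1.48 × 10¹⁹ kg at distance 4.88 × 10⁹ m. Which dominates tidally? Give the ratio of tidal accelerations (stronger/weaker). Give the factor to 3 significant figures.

Moon A, by a factor of ≈ 7760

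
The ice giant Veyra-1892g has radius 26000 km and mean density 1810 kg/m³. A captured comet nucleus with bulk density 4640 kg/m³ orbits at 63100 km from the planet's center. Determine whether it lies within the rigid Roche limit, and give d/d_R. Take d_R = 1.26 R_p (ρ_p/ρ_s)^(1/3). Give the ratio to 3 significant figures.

outside; d/d_R ≈ 2.64

d_R = 1.26 × (26000 km) × (1810/4640)^(1/3) = 23940 km
d/d_R = (63100) / (23940) = 2.64
Since d/d_R > 1, the body is outside the Roche limit.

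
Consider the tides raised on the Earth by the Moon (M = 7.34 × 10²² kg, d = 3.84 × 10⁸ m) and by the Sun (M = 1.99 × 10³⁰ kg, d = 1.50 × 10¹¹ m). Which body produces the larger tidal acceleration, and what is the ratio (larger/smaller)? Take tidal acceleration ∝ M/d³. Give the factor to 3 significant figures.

The Moon, by a factor of ≈ 2.20

Tidal stretch scales as M/d³; compute that for each body.
The Moon: (7.34 × 10²²) / (3.84 × 10⁸)³ = 1.296 × 10⁻³
The Sun: (1.99 × 10³⁰) / (1.50 × 10¹¹)³ = 5.896 × 10⁻⁴
Ratio (larger/smaller) = 2.20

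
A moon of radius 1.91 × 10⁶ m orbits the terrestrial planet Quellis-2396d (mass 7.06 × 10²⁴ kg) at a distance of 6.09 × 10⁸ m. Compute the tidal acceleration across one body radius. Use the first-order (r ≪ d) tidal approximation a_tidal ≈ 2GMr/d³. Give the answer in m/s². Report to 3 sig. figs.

7.97 × 10⁻⁶ m/s²

The tidal stretch is the gradient of GM/d² times the body's extent r, hence the 1/d³ dependence.
Δa = 2GMr/d³
   = 2 × (6.674 × 10⁻¹¹) × (7.06 × 10²⁴) × (1.91 × 10⁶) / (6.09 × 10⁸)³
   = 7.97 × 10⁻⁶ m/s²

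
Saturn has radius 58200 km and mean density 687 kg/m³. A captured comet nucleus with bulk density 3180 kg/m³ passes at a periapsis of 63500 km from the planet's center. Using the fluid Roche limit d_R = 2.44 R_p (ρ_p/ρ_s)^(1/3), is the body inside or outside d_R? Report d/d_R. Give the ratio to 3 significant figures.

inside; d/d_R ≈ 0.745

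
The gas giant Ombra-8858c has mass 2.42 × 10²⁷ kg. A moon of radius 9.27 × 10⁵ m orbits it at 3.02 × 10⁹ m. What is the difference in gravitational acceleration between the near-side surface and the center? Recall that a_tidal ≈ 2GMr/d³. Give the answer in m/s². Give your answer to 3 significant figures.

1.09 × 10⁻⁵ m/s²

Δg = 2GMr/d³
   = 2 × (6.674 × 10⁻¹¹) × (2.42 × 10²⁷) × (9.27 × 10⁵) / (3.02 × 10⁹)³
   = 1.09 × 10⁻⁵ m/s²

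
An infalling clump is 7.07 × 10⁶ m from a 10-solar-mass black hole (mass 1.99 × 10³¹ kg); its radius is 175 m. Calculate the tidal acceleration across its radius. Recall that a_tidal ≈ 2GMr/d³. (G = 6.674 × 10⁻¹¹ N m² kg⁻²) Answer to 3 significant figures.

a_tidal = 2GMr/d³
        = 2 × (6.674 × 10⁻¹¹) × (1.99 × 10³¹) × (175) / (7.07 × 10⁶)³
        = 1.32 × 10³ m/s²

1.32 × 10³ m/s²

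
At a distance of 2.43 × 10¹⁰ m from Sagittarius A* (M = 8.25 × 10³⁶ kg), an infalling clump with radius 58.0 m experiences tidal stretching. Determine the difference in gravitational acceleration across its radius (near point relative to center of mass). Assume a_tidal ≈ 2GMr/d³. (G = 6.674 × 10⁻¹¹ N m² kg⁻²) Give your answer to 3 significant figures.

The tidal stretch is the gradient of GM/d² times the body's extent r, hence the 1/d³ dependence.
Δg = 2GMr/d³
   = 2 × (6.674 × 10⁻¹¹) × (8.25 × 10³⁶) × (58.0) / (2.43 × 10¹⁰)³
   = 4.45 × 10⁻³ m/s²

4.45 × 10⁻³ m/s²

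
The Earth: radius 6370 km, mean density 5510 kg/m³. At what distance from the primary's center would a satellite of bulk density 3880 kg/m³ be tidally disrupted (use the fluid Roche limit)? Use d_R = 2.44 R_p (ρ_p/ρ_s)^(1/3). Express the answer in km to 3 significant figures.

d_R = 2.44 × 6370 km × (5510/3880)^(1/3)
    = 17500 km

17500 km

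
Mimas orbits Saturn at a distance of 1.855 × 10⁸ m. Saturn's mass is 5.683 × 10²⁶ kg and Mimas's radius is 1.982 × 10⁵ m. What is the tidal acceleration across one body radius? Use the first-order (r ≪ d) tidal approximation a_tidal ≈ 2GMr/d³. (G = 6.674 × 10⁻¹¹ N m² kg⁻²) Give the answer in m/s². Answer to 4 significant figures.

The tidal stretch is the gradient of GM/d² times the body's extent r, hence the 1/d³ dependence.
a_tidal = 2GMr/d³
        = 2 × (6.674 × 10⁻¹¹) × (5.683 × 10²⁶) × (1.982 × 10⁵) / (1.855 × 10⁸)³
        = 2.355 × 10⁻³ m/s²

2.355 × 10⁻³ m/s²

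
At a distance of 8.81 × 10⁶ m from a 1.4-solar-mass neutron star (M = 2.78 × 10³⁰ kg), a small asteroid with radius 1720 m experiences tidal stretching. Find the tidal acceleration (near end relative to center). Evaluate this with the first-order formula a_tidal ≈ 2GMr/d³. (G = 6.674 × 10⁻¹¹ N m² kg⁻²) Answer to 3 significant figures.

Δa = 2GMr/d³
   = 2 × (6.674 × 10⁻¹¹) × (2.78 × 10³⁰) × (1720) / (8.81 × 10⁶)³
   = 9.33 × 10² m/s²

9.33 × 10² m/s²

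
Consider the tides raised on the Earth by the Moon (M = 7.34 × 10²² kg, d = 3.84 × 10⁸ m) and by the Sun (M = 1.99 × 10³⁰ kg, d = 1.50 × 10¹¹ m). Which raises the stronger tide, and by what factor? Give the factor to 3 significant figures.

Tidal acceleration ∝ M/d³, so compare M/d³ for each.
The Moon: (7.34 × 10²²) / (3.84 × 10⁸)³ = 1.296 × 10⁻³
The Sun: (1.99 × 10³⁰) / (1.50 × 10¹¹)³ = 5.896 × 10⁻⁴
Ratio (larger/smaller) = 2.20

The Moon, by a factor of ≈ 2.20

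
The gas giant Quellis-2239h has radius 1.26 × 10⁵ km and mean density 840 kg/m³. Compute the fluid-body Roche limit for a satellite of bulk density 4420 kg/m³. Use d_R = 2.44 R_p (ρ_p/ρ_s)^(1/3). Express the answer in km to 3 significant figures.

1.77 × 10⁵ km

d_R = 2.44 × 1.26 × 10⁵ km × (840/4420)^(1/3)
    = 1.77 × 10⁵ km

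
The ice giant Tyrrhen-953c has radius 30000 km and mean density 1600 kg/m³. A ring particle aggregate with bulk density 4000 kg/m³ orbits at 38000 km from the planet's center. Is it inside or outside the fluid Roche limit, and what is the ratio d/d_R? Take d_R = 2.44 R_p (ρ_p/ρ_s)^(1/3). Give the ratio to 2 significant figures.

inside; d/d_R ≈ 0.70

d_R = 2.44 × (30000 km) × (1600/4000)^(1/3) = 53930 km
d/d_R = (38000) / (53930) = 0.70
Since d/d_R < 1, the body is inside the Roche limit.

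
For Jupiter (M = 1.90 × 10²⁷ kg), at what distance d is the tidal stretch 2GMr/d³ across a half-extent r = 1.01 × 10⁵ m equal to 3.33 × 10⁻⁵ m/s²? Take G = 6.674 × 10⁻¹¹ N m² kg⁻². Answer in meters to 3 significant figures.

9.16 × 10⁸ m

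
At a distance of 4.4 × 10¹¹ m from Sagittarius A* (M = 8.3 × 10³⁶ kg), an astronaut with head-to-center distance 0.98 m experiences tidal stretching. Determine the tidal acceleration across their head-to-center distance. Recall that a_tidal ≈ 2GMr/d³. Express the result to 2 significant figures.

1.3 × 10⁻⁸ m/s²

The tidal stretch is the gradient of GM/d² times the body's extent r, hence the 1/d³ dependence.
a_tidal = 2GMr/d³
        = 2 × (6.674 × 10⁻¹¹) × (8.3 × 10³⁶) × (0.98) / (4.4 × 10¹¹)³
        = 1.3 × 10⁻⁸ m/s²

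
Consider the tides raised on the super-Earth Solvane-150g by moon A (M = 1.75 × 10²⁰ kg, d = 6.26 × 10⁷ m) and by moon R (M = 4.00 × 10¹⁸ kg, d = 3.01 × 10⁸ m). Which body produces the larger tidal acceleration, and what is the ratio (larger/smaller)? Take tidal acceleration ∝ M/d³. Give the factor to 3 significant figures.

Moon A, by a factor of ≈ 4860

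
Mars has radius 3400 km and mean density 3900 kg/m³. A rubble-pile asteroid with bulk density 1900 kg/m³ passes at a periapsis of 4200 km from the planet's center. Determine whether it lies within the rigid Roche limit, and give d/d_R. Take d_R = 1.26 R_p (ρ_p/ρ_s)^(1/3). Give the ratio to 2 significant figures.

d_R = 1.26 × (3400 km) × (3900/1900)^(1/3) = 5444 km
d/d_R = (4200) / (5444) = 0.77
Since d/d_R < 1, the body is inside the Roche limit.

inside; d/d_R ≈ 0.77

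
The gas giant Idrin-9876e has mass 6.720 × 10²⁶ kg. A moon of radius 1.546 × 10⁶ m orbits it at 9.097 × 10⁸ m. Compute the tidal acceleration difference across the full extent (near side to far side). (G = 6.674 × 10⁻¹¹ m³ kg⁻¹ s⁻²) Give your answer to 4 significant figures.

3.684 × 10⁻⁴ m/s²

Near-to-far spans 2r, so the tidal difference is twice the near-to-center value: 4GMr/d³.
a_tidal = 4GMr/d³
        = 4 × (6.674 × 10⁻¹¹) × (6.720 × 10²⁶) × (1.546 × 10⁶) / (9.097 × 10⁸)³
        = 3.684 × 10⁻⁴ m/s²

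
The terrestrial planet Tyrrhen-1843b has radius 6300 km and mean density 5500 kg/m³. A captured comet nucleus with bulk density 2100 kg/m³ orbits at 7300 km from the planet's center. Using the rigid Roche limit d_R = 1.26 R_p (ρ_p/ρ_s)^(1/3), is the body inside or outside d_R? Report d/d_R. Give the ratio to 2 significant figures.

d_R = 1.26 × (6300 km) × (5500/2100)^(1/3) = 10940 km
d/d_R = (7300) / (10940) = 0.67
Since d/d_R < 1, the body is inside the Roche limit.

inside; d/d_R ≈ 0.67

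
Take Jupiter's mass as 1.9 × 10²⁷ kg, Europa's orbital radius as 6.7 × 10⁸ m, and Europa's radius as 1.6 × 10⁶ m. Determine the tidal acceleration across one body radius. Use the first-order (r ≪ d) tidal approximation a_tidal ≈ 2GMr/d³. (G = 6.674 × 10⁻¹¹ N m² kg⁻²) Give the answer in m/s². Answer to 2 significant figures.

The tidal stretch is the gradient of GM/d² times the body's extent r, hence the 1/d³ dependence.
Δg = 2GMr/d³
   = 2 × (6.674 × 10⁻¹¹) × (1.9 × 10²⁷) × (1.6 × 10⁶) / (6.7 × 10⁸)³
   = 1.3 × 10⁻³ m/s²

1.3 × 10⁻³ m/s²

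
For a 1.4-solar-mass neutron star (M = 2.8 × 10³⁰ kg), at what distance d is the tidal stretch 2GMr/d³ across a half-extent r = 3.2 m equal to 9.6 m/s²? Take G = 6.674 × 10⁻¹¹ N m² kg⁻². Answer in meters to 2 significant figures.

5.0 × 10⁶ m

2GMr/d³ = a_tidal  ⇒  d = (2GMr / a_tidal)^(1/3)
d = (2 × 6.674×10⁻¹¹ × (2.8 × 10³⁰) × (3.2) / (9.6))^(1/3)
  = 5.0 × 10⁶ m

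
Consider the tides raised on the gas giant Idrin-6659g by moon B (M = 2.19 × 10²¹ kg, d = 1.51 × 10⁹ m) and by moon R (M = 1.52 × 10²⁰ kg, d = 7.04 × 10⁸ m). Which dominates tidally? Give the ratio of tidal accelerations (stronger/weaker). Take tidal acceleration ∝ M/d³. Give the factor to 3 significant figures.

Moon B, by a factor of ≈ 1.46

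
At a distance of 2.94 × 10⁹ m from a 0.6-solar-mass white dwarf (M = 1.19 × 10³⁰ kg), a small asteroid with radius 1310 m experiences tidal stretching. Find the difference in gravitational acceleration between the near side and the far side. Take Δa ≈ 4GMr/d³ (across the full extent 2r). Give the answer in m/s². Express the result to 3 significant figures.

1.64 × 10⁻⁵ m/s²

The field gradient is 2GM/d³; across the full diameter 2r the difference is 4GMr/d³.
Δg = 4GMr/d³
   = 4 × (6.674 × 10⁻¹¹) × (1.19 × 10³⁰) × (1310) / (2.94 × 10⁹)³
   = 1.64 × 10⁻⁵ m/s²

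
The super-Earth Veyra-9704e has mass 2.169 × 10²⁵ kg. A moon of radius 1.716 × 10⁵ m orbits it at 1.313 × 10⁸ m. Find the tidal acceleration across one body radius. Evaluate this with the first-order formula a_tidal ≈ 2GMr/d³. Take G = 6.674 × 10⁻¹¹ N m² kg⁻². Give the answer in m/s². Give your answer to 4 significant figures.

2.195 × 10⁻⁴ m/s²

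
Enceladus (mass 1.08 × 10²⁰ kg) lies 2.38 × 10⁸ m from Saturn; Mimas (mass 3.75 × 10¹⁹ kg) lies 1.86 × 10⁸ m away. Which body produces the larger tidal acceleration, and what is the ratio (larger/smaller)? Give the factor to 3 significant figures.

Enceladus, by a factor of ≈ 1.37

Tidal stretch scales as M/d³; compute that for each body.
Enceladus: (1.08 × 10²⁰) / (2.38 × 10⁸)³ = 8.011 × 10⁻⁶
Mimas: (3.75 × 10¹⁹) / (1.86 × 10⁸)³ = 5.828 × 10⁻⁶
Ratio (larger/smaller) = 1.37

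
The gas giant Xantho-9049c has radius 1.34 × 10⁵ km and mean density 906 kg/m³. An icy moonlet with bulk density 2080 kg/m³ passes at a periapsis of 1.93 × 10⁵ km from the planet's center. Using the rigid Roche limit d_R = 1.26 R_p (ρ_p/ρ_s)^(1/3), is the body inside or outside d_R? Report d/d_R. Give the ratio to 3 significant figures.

outside; d/d_R ≈ 1.51

d_R = 1.26 × (1.34 × 10⁵ km) × (906/2080)^(1/3) = 1.280 × 10⁵ km
d/d_R = (1.93 × 10⁵) / (1.280 × 10⁵) = 1.51
Since d/d_R > 1, the body is outside the Roche limit.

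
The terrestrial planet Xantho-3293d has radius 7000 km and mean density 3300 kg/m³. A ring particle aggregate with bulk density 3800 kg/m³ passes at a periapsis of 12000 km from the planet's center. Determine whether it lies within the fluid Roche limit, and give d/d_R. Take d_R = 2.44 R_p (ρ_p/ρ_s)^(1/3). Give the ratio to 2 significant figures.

inside; d/d_R ≈ 0.74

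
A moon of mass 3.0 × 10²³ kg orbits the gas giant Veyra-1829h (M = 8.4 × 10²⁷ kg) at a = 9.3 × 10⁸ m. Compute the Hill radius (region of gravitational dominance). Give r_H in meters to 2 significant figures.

2.1 × 10⁷ m

r_H ≈ a (m/3M)^(1/3)
    = (9.3 × 10⁸) × (3.0 × 10²³ / (3 × 8.4 × 10²⁷))^(1/3)
    = 2.1 × 10⁷ m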